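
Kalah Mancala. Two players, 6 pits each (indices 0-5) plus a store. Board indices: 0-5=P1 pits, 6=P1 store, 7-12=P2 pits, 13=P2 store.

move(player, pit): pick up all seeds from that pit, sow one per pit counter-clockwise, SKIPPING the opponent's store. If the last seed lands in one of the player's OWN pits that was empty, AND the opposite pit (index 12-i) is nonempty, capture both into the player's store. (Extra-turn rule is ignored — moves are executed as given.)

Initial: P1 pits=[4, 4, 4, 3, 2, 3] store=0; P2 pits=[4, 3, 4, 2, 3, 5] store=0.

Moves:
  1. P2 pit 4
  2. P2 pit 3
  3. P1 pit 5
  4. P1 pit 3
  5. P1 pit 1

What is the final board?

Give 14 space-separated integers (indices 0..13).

Move 1: P2 pit4 -> P1=[5,4,4,3,2,3](0) P2=[4,3,4,2,0,6](1)
Move 2: P2 pit3 -> P1=[5,4,4,3,2,3](0) P2=[4,3,4,0,1,7](1)
Move 3: P1 pit5 -> P1=[5,4,4,3,2,0](1) P2=[5,4,4,0,1,7](1)
Move 4: P1 pit3 -> P1=[5,4,4,0,3,1](2) P2=[5,4,4,0,1,7](1)
Move 5: P1 pit1 -> P1=[5,0,5,1,4,2](2) P2=[5,4,4,0,1,7](1)

Answer: 5 0 5 1 4 2 2 5 4 4 0 1 7 1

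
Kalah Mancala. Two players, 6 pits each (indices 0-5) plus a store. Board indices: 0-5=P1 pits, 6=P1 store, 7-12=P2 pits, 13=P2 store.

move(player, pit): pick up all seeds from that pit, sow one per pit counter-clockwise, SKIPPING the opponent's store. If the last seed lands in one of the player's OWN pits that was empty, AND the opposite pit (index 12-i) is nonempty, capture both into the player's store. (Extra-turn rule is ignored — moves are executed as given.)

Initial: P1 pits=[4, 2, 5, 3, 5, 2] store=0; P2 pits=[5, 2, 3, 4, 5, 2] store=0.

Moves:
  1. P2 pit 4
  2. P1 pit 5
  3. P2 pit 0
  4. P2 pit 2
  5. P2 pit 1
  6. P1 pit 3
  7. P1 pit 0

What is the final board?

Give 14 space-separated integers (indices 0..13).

Answer: 0 4 7 1 7 2 2 0 0 1 7 3 5 3

Derivation:
Move 1: P2 pit4 -> P1=[5,3,6,3,5,2](0) P2=[5,2,3,4,0,3](1)
Move 2: P1 pit5 -> P1=[5,3,6,3,5,0](1) P2=[6,2,3,4,0,3](1)
Move 3: P2 pit0 -> P1=[5,3,6,3,5,0](1) P2=[0,3,4,5,1,4](2)
Move 4: P2 pit2 -> P1=[5,3,6,3,5,0](1) P2=[0,3,0,6,2,5](3)
Move 5: P2 pit1 -> P1=[5,3,6,3,5,0](1) P2=[0,0,1,7,3,5](3)
Move 6: P1 pit3 -> P1=[5,3,6,0,6,1](2) P2=[0,0,1,7,3,5](3)
Move 7: P1 pit0 -> P1=[0,4,7,1,7,2](2) P2=[0,0,1,7,3,5](3)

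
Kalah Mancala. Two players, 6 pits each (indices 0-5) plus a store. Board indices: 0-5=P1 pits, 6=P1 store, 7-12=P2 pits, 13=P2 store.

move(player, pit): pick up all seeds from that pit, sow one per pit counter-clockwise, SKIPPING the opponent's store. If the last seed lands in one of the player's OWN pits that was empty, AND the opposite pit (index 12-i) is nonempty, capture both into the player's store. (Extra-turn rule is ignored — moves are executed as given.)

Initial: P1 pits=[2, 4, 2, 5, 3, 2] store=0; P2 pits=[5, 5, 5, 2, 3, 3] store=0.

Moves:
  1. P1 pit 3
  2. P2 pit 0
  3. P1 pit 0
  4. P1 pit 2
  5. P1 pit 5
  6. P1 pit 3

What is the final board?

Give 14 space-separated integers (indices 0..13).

Move 1: P1 pit3 -> P1=[2,4,2,0,4,3](1) P2=[6,6,5,2,3,3](0)
Move 2: P2 pit0 -> P1=[2,4,2,0,4,3](1) P2=[0,7,6,3,4,4](1)
Move 3: P1 pit0 -> P1=[0,5,3,0,4,3](1) P2=[0,7,6,3,4,4](1)
Move 4: P1 pit2 -> P1=[0,5,0,1,5,4](1) P2=[0,7,6,3,4,4](1)
Move 5: P1 pit5 -> P1=[0,5,0,1,5,0](2) P2=[1,8,7,3,4,4](1)
Move 6: P1 pit3 -> P1=[0,5,0,0,6,0](2) P2=[1,8,7,3,4,4](1)

Answer: 0 5 0 0 6 0 2 1 8 7 3 4 4 1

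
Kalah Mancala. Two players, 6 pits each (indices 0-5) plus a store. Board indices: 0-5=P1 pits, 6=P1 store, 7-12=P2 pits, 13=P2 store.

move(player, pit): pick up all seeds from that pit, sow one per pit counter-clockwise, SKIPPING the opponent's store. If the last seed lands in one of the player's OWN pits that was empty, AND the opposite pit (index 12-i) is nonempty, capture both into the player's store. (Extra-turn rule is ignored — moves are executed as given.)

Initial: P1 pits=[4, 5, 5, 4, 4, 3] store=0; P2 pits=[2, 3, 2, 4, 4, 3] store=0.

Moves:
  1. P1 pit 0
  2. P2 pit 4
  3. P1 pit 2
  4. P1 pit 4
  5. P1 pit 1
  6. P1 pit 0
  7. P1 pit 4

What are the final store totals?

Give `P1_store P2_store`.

Answer: 3 1

Derivation:
Move 1: P1 pit0 -> P1=[0,6,6,5,5,3](0) P2=[2,3,2,4,4,3](0)
Move 2: P2 pit4 -> P1=[1,7,6,5,5,3](0) P2=[2,3,2,4,0,4](1)
Move 3: P1 pit2 -> P1=[1,7,0,6,6,4](1) P2=[3,4,2,4,0,4](1)
Move 4: P1 pit4 -> P1=[1,7,0,6,0,5](2) P2=[4,5,3,5,0,4](1)
Move 5: P1 pit1 -> P1=[1,0,1,7,1,6](3) P2=[5,6,3,5,0,4](1)
Move 6: P1 pit0 -> P1=[0,1,1,7,1,6](3) P2=[5,6,3,5,0,4](1)
Move 7: P1 pit4 -> P1=[0,1,1,7,0,7](3) P2=[5,6,3,5,0,4](1)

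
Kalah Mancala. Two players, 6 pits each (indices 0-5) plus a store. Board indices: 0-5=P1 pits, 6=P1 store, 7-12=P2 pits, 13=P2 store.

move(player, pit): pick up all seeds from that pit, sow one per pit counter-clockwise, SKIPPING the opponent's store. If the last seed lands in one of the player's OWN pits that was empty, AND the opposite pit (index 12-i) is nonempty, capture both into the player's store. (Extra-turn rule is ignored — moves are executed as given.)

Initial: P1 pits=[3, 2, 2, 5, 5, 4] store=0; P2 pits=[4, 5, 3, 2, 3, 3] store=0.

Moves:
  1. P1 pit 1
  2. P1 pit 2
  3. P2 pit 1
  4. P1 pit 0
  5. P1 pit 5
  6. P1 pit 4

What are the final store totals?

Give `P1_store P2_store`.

Answer: 2 1

Derivation:
Move 1: P1 pit1 -> P1=[3,0,3,6,5,4](0) P2=[4,5,3,2,3,3](0)
Move 2: P1 pit2 -> P1=[3,0,0,7,6,5](0) P2=[4,5,3,2,3,3](0)
Move 3: P2 pit1 -> P1=[3,0,0,7,6,5](0) P2=[4,0,4,3,4,4](1)
Move 4: P1 pit0 -> P1=[0,1,1,8,6,5](0) P2=[4,0,4,3,4,4](1)
Move 5: P1 pit5 -> P1=[0,1,1,8,6,0](1) P2=[5,1,5,4,4,4](1)
Move 6: P1 pit4 -> P1=[0,1,1,8,0,1](2) P2=[6,2,6,5,4,4](1)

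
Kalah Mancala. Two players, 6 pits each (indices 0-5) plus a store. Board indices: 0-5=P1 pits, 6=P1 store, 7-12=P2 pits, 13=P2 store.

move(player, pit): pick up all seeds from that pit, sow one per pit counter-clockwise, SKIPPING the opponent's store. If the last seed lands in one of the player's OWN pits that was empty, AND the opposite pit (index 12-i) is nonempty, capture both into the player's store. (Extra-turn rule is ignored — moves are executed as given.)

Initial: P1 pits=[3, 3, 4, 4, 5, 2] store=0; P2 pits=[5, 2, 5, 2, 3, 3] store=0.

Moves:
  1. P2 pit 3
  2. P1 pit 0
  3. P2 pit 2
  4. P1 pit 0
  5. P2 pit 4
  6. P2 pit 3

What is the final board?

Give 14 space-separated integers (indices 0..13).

Move 1: P2 pit3 -> P1=[3,3,4,4,5,2](0) P2=[5,2,5,0,4,4](0)
Move 2: P1 pit0 -> P1=[0,4,5,5,5,2](0) P2=[5,2,5,0,4,4](0)
Move 3: P2 pit2 -> P1=[1,4,5,5,5,2](0) P2=[5,2,0,1,5,5](1)
Move 4: P1 pit0 -> P1=[0,5,5,5,5,2](0) P2=[5,2,0,1,5,5](1)
Move 5: P2 pit4 -> P1=[1,6,6,5,5,2](0) P2=[5,2,0,1,0,6](2)
Move 6: P2 pit3 -> P1=[1,0,6,5,5,2](0) P2=[5,2,0,0,0,6](9)

Answer: 1 0 6 5 5 2 0 5 2 0 0 0 6 9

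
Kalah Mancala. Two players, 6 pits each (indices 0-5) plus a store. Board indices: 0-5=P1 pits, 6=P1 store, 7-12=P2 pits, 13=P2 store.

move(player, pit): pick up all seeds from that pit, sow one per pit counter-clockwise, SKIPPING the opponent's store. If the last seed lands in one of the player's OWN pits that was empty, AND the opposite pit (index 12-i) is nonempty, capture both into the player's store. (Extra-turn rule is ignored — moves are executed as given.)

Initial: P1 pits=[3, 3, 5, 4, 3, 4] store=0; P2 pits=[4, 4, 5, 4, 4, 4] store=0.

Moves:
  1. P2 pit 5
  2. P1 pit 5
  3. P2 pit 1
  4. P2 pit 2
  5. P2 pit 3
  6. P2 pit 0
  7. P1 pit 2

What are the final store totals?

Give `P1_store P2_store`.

Answer: 2 4

Derivation:
Move 1: P2 pit5 -> P1=[4,4,6,4,3,4](0) P2=[4,4,5,4,4,0](1)
Move 2: P1 pit5 -> P1=[4,4,6,4,3,0](1) P2=[5,5,6,4,4,0](1)
Move 3: P2 pit1 -> P1=[4,4,6,4,3,0](1) P2=[5,0,7,5,5,1](2)
Move 4: P2 pit2 -> P1=[5,5,7,4,3,0](1) P2=[5,0,0,6,6,2](3)
Move 5: P2 pit3 -> P1=[6,6,8,4,3,0](1) P2=[5,0,0,0,7,3](4)
Move 6: P2 pit0 -> P1=[6,6,8,4,3,0](1) P2=[0,1,1,1,8,4](4)
Move 7: P1 pit2 -> P1=[6,6,0,5,4,1](2) P2=[1,2,2,2,8,4](4)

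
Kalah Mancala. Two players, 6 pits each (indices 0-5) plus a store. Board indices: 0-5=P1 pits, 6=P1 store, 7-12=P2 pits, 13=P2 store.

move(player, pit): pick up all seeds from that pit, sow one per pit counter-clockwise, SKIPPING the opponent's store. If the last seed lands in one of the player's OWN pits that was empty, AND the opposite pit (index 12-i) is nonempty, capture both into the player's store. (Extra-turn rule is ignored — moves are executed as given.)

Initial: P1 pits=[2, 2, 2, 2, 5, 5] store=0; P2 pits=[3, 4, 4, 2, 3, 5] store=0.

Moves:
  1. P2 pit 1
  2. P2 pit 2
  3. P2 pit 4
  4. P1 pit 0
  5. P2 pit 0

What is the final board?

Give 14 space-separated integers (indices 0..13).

Answer: 0 4 4 3 6 5 0 0 1 1 5 0 8 2

Derivation:
Move 1: P2 pit1 -> P1=[2,2,2,2,5,5](0) P2=[3,0,5,3,4,6](0)
Move 2: P2 pit2 -> P1=[3,2,2,2,5,5](0) P2=[3,0,0,4,5,7](1)
Move 3: P2 pit4 -> P1=[4,3,3,2,5,5](0) P2=[3,0,0,4,0,8](2)
Move 4: P1 pit0 -> P1=[0,4,4,3,6,5](0) P2=[3,0,0,4,0,8](2)
Move 5: P2 pit0 -> P1=[0,4,4,3,6,5](0) P2=[0,1,1,5,0,8](2)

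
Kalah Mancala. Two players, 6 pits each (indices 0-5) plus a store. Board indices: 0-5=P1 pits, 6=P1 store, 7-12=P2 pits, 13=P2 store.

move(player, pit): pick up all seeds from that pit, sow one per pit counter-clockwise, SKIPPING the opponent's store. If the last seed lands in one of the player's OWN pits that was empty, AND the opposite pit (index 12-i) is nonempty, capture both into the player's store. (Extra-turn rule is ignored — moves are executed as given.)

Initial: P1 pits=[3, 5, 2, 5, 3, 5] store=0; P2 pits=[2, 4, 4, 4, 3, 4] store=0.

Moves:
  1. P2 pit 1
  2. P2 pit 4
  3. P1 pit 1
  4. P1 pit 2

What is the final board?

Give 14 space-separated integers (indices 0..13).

Move 1: P2 pit1 -> P1=[3,5,2,5,3,5](0) P2=[2,0,5,5,4,5](0)
Move 2: P2 pit4 -> P1=[4,6,2,5,3,5](0) P2=[2,0,5,5,0,6](1)
Move 3: P1 pit1 -> P1=[4,0,3,6,4,6](1) P2=[3,0,5,5,0,6](1)
Move 4: P1 pit2 -> P1=[4,0,0,7,5,7](1) P2=[3,0,5,5,0,6](1)

Answer: 4 0 0 7 5 7 1 3 0 5 5 0 6 1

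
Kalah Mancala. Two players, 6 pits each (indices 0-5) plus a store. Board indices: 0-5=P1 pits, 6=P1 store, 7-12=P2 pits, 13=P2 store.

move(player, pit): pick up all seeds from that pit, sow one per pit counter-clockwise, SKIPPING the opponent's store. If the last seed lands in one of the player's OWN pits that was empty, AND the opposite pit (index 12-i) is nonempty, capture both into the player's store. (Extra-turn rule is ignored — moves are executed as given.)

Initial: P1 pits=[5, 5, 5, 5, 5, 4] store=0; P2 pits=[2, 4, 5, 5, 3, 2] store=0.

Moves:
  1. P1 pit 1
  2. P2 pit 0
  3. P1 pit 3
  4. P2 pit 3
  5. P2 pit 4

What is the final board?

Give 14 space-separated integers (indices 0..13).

Move 1: P1 pit1 -> P1=[5,0,6,6,6,5](1) P2=[2,4,5,5,3,2](0)
Move 2: P2 pit0 -> P1=[5,0,6,6,6,5](1) P2=[0,5,6,5,3,2](0)
Move 3: P1 pit3 -> P1=[5,0,6,0,7,6](2) P2=[1,6,7,5,3,2](0)
Move 4: P2 pit3 -> P1=[6,1,6,0,7,6](2) P2=[1,6,7,0,4,3](1)
Move 5: P2 pit4 -> P1=[7,2,6,0,7,6](2) P2=[1,6,7,0,0,4](2)

Answer: 7 2 6 0 7 6 2 1 6 7 0 0 4 2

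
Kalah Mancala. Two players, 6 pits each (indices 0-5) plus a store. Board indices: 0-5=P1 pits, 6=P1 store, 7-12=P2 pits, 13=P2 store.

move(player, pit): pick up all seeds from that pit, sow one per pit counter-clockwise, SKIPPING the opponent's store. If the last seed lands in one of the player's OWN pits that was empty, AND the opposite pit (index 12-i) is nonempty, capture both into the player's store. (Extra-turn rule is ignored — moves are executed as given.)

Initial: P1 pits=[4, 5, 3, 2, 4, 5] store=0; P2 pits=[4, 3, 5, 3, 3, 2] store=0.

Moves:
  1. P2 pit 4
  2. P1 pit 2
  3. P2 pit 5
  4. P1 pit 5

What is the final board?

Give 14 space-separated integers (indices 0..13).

Move 1: P2 pit4 -> P1=[5,5,3,2,4,5](0) P2=[4,3,5,3,0,3](1)
Move 2: P1 pit2 -> P1=[5,5,0,3,5,6](0) P2=[4,3,5,3,0,3](1)
Move 3: P2 pit5 -> P1=[6,6,0,3,5,6](0) P2=[4,3,5,3,0,0](2)
Move 4: P1 pit5 -> P1=[6,6,0,3,5,0](1) P2=[5,4,6,4,1,0](2)

Answer: 6 6 0 3 5 0 1 5 4 6 4 1 0 2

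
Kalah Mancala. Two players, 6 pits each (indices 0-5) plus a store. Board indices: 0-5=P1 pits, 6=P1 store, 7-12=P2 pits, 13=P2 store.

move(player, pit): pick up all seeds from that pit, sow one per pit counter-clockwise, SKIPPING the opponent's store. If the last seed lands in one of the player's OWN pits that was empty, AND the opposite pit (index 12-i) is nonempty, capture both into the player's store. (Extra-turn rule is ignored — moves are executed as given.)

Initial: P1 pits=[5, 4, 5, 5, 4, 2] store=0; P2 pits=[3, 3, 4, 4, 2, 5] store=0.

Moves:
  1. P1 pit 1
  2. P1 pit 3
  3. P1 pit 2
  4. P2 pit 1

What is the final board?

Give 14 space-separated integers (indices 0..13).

Answer: 5 0 0 1 7 5 2 5 0 6 5 3 6 1

Derivation:
Move 1: P1 pit1 -> P1=[5,0,6,6,5,3](0) P2=[3,3,4,4,2,5](0)
Move 2: P1 pit3 -> P1=[5,0,6,0,6,4](1) P2=[4,4,5,4,2,5](0)
Move 3: P1 pit2 -> P1=[5,0,0,1,7,5](2) P2=[5,5,5,4,2,5](0)
Move 4: P2 pit1 -> P1=[5,0,0,1,7,5](2) P2=[5,0,6,5,3,6](1)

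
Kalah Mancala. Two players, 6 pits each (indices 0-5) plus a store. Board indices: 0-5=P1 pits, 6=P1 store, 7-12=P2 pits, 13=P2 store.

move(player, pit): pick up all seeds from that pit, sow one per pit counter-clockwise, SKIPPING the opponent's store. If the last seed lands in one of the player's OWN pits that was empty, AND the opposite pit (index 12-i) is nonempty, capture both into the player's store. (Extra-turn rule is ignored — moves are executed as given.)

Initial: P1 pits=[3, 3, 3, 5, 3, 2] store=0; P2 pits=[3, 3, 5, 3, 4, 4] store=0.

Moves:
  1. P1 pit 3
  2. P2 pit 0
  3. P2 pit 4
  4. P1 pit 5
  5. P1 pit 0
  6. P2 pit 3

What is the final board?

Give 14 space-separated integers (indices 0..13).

Answer: 1 5 5 1 5 0 2 1 6 6 0 1 6 2

Derivation:
Move 1: P1 pit3 -> P1=[3,3,3,0,4,3](1) P2=[4,4,5,3,4,4](0)
Move 2: P2 pit0 -> P1=[3,3,3,0,4,3](1) P2=[0,5,6,4,5,4](0)
Move 3: P2 pit4 -> P1=[4,4,4,0,4,3](1) P2=[0,5,6,4,0,5](1)
Move 4: P1 pit5 -> P1=[4,4,4,0,4,0](2) P2=[1,6,6,4,0,5](1)
Move 5: P1 pit0 -> P1=[0,5,5,1,5,0](2) P2=[1,6,6,4,0,5](1)
Move 6: P2 pit3 -> P1=[1,5,5,1,5,0](2) P2=[1,6,6,0,1,6](2)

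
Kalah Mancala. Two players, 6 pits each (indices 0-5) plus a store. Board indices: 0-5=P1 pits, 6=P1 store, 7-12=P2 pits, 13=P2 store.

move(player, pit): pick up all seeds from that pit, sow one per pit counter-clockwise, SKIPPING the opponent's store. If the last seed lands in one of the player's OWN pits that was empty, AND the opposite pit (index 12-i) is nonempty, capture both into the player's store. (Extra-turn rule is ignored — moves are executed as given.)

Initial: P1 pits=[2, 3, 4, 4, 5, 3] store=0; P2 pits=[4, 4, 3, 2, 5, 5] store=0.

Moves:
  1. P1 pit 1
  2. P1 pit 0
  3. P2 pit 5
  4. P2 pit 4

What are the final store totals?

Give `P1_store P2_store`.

Move 1: P1 pit1 -> P1=[2,0,5,5,6,3](0) P2=[4,4,3,2,5,5](0)
Move 2: P1 pit0 -> P1=[0,1,6,5,6,3](0) P2=[4,4,3,2,5,5](0)
Move 3: P2 pit5 -> P1=[1,2,7,6,6,3](0) P2=[4,4,3,2,5,0](1)
Move 4: P2 pit4 -> P1=[2,3,8,6,6,3](0) P2=[4,4,3,2,0,1](2)

Answer: 0 2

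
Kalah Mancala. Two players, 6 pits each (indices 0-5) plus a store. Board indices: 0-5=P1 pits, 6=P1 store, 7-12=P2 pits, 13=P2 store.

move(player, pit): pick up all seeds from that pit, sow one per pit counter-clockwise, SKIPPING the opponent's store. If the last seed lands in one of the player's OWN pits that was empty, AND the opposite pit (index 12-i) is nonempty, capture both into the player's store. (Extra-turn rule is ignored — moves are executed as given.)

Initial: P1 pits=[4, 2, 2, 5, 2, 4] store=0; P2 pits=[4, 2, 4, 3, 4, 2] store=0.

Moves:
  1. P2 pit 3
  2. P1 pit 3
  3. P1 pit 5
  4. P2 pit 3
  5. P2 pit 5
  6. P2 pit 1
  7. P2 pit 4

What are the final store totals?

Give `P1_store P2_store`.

Answer: 2 9

Derivation:
Move 1: P2 pit3 -> P1=[4,2,2,5,2,4](0) P2=[4,2,4,0,5,3](1)
Move 2: P1 pit3 -> P1=[4,2,2,0,3,5](1) P2=[5,3,4,0,5,3](1)
Move 3: P1 pit5 -> P1=[4,2,2,0,3,0](2) P2=[6,4,5,1,5,3](1)
Move 4: P2 pit3 -> P1=[4,2,2,0,3,0](2) P2=[6,4,5,0,6,3](1)
Move 5: P2 pit5 -> P1=[5,3,2,0,3,0](2) P2=[6,4,5,0,6,0](2)
Move 6: P2 pit1 -> P1=[0,3,2,0,3,0](2) P2=[6,0,6,1,7,0](8)
Move 7: P2 pit4 -> P1=[1,4,3,1,4,0](2) P2=[6,0,6,1,0,1](9)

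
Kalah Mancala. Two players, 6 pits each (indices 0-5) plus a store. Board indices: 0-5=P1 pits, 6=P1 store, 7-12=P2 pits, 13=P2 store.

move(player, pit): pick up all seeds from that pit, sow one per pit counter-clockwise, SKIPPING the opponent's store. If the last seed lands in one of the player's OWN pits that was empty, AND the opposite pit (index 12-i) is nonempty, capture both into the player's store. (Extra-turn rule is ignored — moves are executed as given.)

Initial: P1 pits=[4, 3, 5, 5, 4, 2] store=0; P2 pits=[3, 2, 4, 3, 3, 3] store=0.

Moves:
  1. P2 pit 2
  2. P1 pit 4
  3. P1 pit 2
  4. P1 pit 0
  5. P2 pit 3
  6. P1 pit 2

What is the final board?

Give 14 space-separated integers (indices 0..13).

Move 1: P2 pit2 -> P1=[4,3,5,5,4,2](0) P2=[3,2,0,4,4,4](1)
Move 2: P1 pit4 -> P1=[4,3,5,5,0,3](1) P2=[4,3,0,4,4,4](1)
Move 3: P1 pit2 -> P1=[4,3,0,6,1,4](2) P2=[5,3,0,4,4,4](1)
Move 4: P1 pit0 -> P1=[0,4,1,7,2,4](2) P2=[5,3,0,4,4,4](1)
Move 5: P2 pit3 -> P1=[1,4,1,7,2,4](2) P2=[5,3,0,0,5,5](2)
Move 6: P1 pit2 -> P1=[1,4,0,8,2,4](2) P2=[5,3,0,0,5,5](2)

Answer: 1 4 0 8 2 4 2 5 3 0 0 5 5 2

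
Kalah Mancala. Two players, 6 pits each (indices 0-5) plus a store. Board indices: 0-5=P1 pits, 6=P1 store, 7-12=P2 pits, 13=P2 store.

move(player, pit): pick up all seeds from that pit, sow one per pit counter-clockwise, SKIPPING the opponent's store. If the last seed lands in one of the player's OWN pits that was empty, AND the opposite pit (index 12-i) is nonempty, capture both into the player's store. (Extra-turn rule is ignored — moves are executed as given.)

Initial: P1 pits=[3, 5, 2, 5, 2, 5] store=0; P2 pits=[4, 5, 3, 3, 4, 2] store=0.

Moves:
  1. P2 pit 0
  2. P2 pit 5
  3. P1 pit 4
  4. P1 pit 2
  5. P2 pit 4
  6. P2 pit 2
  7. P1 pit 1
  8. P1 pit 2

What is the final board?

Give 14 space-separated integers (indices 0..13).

Answer: 5 0 0 8 2 7 9 1 0 0 5 1 2 3

Derivation:
Move 1: P2 pit0 -> P1=[3,5,2,5,2,5](0) P2=[0,6,4,4,5,2](0)
Move 2: P2 pit5 -> P1=[4,5,2,5,2,5](0) P2=[0,6,4,4,5,0](1)
Move 3: P1 pit4 -> P1=[4,5,2,5,0,6](1) P2=[0,6,4,4,5,0](1)
Move 4: P1 pit2 -> P1=[4,5,0,6,0,6](8) P2=[0,0,4,4,5,0](1)
Move 5: P2 pit4 -> P1=[5,6,1,6,0,6](8) P2=[0,0,4,4,0,1](2)
Move 6: P2 pit2 -> P1=[5,6,1,6,0,6](8) P2=[0,0,0,5,1,2](3)
Move 7: P1 pit1 -> P1=[5,0,2,7,1,7](9) P2=[1,0,0,5,1,2](3)
Move 8: P1 pit2 -> P1=[5,0,0,8,2,7](9) P2=[1,0,0,5,1,2](3)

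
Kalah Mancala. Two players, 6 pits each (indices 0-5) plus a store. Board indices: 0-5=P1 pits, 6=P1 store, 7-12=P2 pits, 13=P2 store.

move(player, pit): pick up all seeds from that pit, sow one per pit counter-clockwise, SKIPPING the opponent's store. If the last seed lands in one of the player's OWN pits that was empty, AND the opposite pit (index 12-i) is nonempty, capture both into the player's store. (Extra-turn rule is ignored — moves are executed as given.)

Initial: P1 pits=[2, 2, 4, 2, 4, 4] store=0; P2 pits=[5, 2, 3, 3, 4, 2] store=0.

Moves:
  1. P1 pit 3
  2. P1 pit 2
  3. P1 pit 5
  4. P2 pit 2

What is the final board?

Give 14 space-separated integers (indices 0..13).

Move 1: P1 pit3 -> P1=[2,2,4,0,5,5](0) P2=[5,2,3,3,4,2](0)
Move 2: P1 pit2 -> P1=[2,2,0,1,6,6](1) P2=[5,2,3,3,4,2](0)
Move 3: P1 pit5 -> P1=[2,2,0,1,6,0](2) P2=[6,3,4,4,5,2](0)
Move 4: P2 pit2 -> P1=[2,2,0,1,6,0](2) P2=[6,3,0,5,6,3](1)

Answer: 2 2 0 1 6 0 2 6 3 0 5 6 3 1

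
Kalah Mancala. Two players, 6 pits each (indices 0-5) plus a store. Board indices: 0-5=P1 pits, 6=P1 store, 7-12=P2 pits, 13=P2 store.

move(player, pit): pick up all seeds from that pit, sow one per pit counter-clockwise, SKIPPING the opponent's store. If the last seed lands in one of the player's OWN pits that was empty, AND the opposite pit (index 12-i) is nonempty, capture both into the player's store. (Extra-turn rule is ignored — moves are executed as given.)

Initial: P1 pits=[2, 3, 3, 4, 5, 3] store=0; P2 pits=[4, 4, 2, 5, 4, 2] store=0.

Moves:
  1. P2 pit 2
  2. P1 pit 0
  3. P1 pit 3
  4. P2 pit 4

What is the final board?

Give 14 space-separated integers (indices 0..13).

Move 1: P2 pit2 -> P1=[2,3,3,4,5,3](0) P2=[4,4,0,6,5,2](0)
Move 2: P1 pit0 -> P1=[0,4,4,4,5,3](0) P2=[4,4,0,6,5,2](0)
Move 3: P1 pit3 -> P1=[0,4,4,0,6,4](1) P2=[5,4,0,6,5,2](0)
Move 4: P2 pit4 -> P1=[1,5,5,0,6,4](1) P2=[5,4,0,6,0,3](1)

Answer: 1 5 5 0 6 4 1 5 4 0 6 0 3 1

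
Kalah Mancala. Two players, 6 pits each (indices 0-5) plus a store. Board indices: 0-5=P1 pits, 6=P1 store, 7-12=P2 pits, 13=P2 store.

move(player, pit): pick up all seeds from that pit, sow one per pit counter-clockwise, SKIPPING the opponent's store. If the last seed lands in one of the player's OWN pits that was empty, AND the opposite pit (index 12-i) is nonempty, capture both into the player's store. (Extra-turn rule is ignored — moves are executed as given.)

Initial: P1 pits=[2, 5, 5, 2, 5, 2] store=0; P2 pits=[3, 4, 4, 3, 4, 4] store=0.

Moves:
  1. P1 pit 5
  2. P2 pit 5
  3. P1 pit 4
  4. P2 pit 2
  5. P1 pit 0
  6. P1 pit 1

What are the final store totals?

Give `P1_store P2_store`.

Answer: 9 2

Derivation:
Move 1: P1 pit5 -> P1=[2,5,5,2,5,0](1) P2=[4,4,4,3,4,4](0)
Move 2: P2 pit5 -> P1=[3,6,6,2,5,0](1) P2=[4,4,4,3,4,0](1)
Move 3: P1 pit4 -> P1=[3,6,6,2,0,1](2) P2=[5,5,5,3,4,0](1)
Move 4: P2 pit2 -> P1=[4,6,6,2,0,1](2) P2=[5,5,0,4,5,1](2)
Move 5: P1 pit0 -> P1=[0,7,7,3,0,1](8) P2=[5,0,0,4,5,1](2)
Move 6: P1 pit1 -> P1=[0,0,8,4,1,2](9) P2=[6,1,0,4,5,1](2)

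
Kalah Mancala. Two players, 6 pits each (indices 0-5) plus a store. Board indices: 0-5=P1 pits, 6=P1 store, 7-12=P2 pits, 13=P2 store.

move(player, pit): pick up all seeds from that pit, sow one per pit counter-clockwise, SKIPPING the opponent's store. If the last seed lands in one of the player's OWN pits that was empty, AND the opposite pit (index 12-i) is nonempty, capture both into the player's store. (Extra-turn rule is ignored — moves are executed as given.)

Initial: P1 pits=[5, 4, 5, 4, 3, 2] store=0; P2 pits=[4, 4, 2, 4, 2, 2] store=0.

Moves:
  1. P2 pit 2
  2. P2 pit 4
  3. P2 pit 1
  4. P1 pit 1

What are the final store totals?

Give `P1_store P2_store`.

Move 1: P2 pit2 -> P1=[5,4,5,4,3,2](0) P2=[4,4,0,5,3,2](0)
Move 2: P2 pit4 -> P1=[6,4,5,4,3,2](0) P2=[4,4,0,5,0,3](1)
Move 3: P2 pit1 -> P1=[6,4,5,4,3,2](0) P2=[4,0,1,6,1,4](1)
Move 4: P1 pit1 -> P1=[6,0,6,5,4,3](0) P2=[4,0,1,6,1,4](1)

Answer: 0 1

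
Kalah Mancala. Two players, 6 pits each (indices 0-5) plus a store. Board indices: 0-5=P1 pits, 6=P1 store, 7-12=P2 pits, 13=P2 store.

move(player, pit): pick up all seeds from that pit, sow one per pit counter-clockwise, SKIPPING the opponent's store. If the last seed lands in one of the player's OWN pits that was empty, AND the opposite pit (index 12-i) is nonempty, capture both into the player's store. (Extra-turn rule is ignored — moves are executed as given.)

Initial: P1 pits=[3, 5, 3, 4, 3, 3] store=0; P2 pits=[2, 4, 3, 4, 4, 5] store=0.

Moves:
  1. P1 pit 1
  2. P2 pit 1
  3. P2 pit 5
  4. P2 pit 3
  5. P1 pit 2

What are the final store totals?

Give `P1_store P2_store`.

Move 1: P1 pit1 -> P1=[3,0,4,5,4,4](1) P2=[2,4,3,4,4,5](0)
Move 2: P2 pit1 -> P1=[3,0,4,5,4,4](1) P2=[2,0,4,5,5,6](0)
Move 3: P2 pit5 -> P1=[4,1,5,6,5,4](1) P2=[2,0,4,5,5,0](1)
Move 4: P2 pit3 -> P1=[5,2,5,6,5,4](1) P2=[2,0,4,0,6,1](2)
Move 5: P1 pit2 -> P1=[5,2,0,7,6,5](2) P2=[3,0,4,0,6,1](2)

Answer: 2 2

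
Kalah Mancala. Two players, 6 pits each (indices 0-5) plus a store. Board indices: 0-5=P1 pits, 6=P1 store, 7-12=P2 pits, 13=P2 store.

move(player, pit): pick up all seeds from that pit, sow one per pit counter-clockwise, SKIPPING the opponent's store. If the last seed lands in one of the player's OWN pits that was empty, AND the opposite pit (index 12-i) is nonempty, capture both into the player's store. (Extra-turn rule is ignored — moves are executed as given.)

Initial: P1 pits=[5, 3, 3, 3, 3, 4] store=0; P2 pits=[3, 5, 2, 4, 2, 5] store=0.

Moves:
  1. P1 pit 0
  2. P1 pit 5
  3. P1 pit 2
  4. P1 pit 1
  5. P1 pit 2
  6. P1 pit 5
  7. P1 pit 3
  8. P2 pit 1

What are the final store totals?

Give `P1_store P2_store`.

Move 1: P1 pit0 -> P1=[0,4,4,4,4,5](0) P2=[3,5,2,4,2,5](0)
Move 2: P1 pit5 -> P1=[0,4,4,4,4,0](1) P2=[4,6,3,5,2,5](0)
Move 3: P1 pit2 -> P1=[0,4,0,5,5,1](2) P2=[4,6,3,5,2,5](0)
Move 4: P1 pit1 -> P1=[0,0,1,6,6,2](2) P2=[4,6,3,5,2,5](0)
Move 5: P1 pit2 -> P1=[0,0,0,7,6,2](2) P2=[4,6,3,5,2,5](0)
Move 6: P1 pit5 -> P1=[0,0,0,7,6,0](3) P2=[5,6,3,5,2,5](0)
Move 7: P1 pit3 -> P1=[0,0,0,0,7,1](4) P2=[6,7,4,6,2,5](0)
Move 8: P2 pit1 -> P1=[1,1,0,0,7,1](4) P2=[6,0,5,7,3,6](1)

Answer: 4 1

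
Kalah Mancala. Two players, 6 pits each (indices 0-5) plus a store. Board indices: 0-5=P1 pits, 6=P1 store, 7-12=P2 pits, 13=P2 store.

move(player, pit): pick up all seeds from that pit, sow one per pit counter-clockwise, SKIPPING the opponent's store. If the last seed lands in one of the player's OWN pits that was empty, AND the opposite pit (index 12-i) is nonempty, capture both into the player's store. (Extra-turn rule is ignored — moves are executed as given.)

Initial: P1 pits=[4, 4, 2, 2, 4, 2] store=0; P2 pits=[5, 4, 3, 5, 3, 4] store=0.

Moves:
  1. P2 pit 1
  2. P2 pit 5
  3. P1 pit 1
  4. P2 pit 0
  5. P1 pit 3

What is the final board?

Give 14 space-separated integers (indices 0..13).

Answer: 0 0 4 0 6 4 2 1 1 5 7 5 0 7

Derivation:
Move 1: P2 pit1 -> P1=[4,4,2,2,4,2](0) P2=[5,0,4,6,4,5](0)
Move 2: P2 pit5 -> P1=[5,5,3,3,4,2](0) P2=[5,0,4,6,4,0](1)
Move 3: P1 pit1 -> P1=[5,0,4,4,5,3](1) P2=[5,0,4,6,4,0](1)
Move 4: P2 pit0 -> P1=[0,0,4,4,5,3](1) P2=[0,1,5,7,5,0](7)
Move 5: P1 pit3 -> P1=[0,0,4,0,6,4](2) P2=[1,1,5,7,5,0](7)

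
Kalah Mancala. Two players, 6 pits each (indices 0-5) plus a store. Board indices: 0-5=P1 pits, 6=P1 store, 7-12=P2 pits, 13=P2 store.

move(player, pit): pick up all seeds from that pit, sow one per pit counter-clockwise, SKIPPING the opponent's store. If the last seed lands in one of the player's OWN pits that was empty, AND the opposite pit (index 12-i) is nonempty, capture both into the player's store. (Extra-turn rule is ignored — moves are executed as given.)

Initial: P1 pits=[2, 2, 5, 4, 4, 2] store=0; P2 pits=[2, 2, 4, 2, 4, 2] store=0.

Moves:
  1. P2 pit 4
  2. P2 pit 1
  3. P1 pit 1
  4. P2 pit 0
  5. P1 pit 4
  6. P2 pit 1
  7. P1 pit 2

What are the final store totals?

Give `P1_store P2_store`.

Answer: 2 1

Derivation:
Move 1: P2 pit4 -> P1=[3,3,5,4,4,2](0) P2=[2,2,4,2,0,3](1)
Move 2: P2 pit1 -> P1=[3,3,5,4,4,2](0) P2=[2,0,5,3,0,3](1)
Move 3: P1 pit1 -> P1=[3,0,6,5,5,2](0) P2=[2,0,5,3,0,3](1)
Move 4: P2 pit0 -> P1=[3,0,6,5,5,2](0) P2=[0,1,6,3,0,3](1)
Move 5: P1 pit4 -> P1=[3,0,6,5,0,3](1) P2=[1,2,7,3,0,3](1)
Move 6: P2 pit1 -> P1=[3,0,6,5,0,3](1) P2=[1,0,8,4,0,3](1)
Move 7: P1 pit2 -> P1=[3,0,0,6,1,4](2) P2=[2,1,8,4,0,3](1)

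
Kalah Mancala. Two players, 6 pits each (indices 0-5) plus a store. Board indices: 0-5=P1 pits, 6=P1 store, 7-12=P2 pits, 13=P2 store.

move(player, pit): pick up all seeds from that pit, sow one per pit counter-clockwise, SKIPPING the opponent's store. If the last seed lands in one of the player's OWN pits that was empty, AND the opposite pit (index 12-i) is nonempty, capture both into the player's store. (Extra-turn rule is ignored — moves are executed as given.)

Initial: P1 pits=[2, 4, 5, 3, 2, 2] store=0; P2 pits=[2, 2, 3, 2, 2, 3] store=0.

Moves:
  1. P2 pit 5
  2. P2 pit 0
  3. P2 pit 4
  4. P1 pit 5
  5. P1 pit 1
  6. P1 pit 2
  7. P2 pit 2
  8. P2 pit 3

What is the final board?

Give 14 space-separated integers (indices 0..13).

Answer: 3 0 0 5 4 2 3 2 4 0 0 2 3 4

Derivation:
Move 1: P2 pit5 -> P1=[3,5,5,3,2,2](0) P2=[2,2,3,2,2,0](1)
Move 2: P2 pit0 -> P1=[3,5,5,3,2,2](0) P2=[0,3,4,2,2,0](1)
Move 3: P2 pit4 -> P1=[3,5,5,3,2,2](0) P2=[0,3,4,2,0,1](2)
Move 4: P1 pit5 -> P1=[3,5,5,3,2,0](1) P2=[1,3,4,2,0,1](2)
Move 5: P1 pit1 -> P1=[3,0,6,4,3,1](2) P2=[1,3,4,2,0,1](2)
Move 6: P1 pit2 -> P1=[3,0,0,5,4,2](3) P2=[2,4,4,2,0,1](2)
Move 7: P2 pit2 -> P1=[3,0,0,5,4,2](3) P2=[2,4,0,3,1,2](3)
Move 8: P2 pit3 -> P1=[3,0,0,5,4,2](3) P2=[2,4,0,0,2,3](4)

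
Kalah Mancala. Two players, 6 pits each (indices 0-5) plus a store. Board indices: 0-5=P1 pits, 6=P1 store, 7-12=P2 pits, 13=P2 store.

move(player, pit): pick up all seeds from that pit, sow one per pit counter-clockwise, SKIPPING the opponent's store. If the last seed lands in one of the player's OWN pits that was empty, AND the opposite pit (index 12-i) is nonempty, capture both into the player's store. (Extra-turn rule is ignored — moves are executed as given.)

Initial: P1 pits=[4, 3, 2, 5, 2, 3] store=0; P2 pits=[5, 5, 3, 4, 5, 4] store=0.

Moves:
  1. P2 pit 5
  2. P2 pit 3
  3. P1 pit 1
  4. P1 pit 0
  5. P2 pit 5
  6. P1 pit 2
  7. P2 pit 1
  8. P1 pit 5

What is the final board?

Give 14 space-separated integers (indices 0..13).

Move 1: P2 pit5 -> P1=[5,4,3,5,2,3](0) P2=[5,5,3,4,5,0](1)
Move 2: P2 pit3 -> P1=[6,4,3,5,2,3](0) P2=[5,5,3,0,6,1](2)
Move 3: P1 pit1 -> P1=[6,0,4,6,3,4](0) P2=[5,5,3,0,6,1](2)
Move 4: P1 pit0 -> P1=[0,1,5,7,4,5](1) P2=[5,5,3,0,6,1](2)
Move 5: P2 pit5 -> P1=[0,1,5,7,4,5](1) P2=[5,5,3,0,6,0](3)
Move 6: P1 pit2 -> P1=[0,1,0,8,5,6](2) P2=[6,5,3,0,6,0](3)
Move 7: P2 pit1 -> P1=[0,1,0,8,5,6](2) P2=[6,0,4,1,7,1](4)
Move 8: P1 pit5 -> P1=[0,1,0,8,5,0](3) P2=[7,1,5,2,8,1](4)

Answer: 0 1 0 8 5 0 3 7 1 5 2 8 1 4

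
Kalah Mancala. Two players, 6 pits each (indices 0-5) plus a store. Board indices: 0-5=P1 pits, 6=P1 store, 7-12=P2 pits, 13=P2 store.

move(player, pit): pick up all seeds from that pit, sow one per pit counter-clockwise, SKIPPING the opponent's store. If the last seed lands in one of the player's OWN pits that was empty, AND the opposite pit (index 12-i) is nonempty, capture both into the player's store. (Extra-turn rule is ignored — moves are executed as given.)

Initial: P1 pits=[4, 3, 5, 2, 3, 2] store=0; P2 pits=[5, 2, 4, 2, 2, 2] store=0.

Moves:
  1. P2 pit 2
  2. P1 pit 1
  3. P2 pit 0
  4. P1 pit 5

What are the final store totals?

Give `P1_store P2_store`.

Answer: 1 1

Derivation:
Move 1: P2 pit2 -> P1=[4,3,5,2,3,2](0) P2=[5,2,0,3,3,3](1)
Move 2: P1 pit1 -> P1=[4,0,6,3,4,2](0) P2=[5,2,0,3,3,3](1)
Move 3: P2 pit0 -> P1=[4,0,6,3,4,2](0) P2=[0,3,1,4,4,4](1)
Move 4: P1 pit5 -> P1=[4,0,6,3,4,0](1) P2=[1,3,1,4,4,4](1)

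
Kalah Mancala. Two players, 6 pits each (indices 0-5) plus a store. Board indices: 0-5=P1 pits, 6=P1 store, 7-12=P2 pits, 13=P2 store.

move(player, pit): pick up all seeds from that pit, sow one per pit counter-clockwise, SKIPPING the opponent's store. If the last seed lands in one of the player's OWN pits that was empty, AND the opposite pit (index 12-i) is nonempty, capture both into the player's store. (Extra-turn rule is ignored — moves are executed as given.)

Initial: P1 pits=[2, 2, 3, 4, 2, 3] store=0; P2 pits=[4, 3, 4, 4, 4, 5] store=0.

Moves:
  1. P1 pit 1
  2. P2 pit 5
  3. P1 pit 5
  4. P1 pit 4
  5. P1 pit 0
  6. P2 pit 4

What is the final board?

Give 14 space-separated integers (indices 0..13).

Move 1: P1 pit1 -> P1=[2,0,4,5,2,3](0) P2=[4,3,4,4,4,5](0)
Move 2: P2 pit5 -> P1=[3,1,5,6,2,3](0) P2=[4,3,4,4,4,0](1)
Move 3: P1 pit5 -> P1=[3,1,5,6,2,0](1) P2=[5,4,4,4,4,0](1)
Move 4: P1 pit4 -> P1=[3,1,5,6,0,1](2) P2=[5,4,4,4,4,0](1)
Move 5: P1 pit0 -> P1=[0,2,6,7,0,1](2) P2=[5,4,4,4,4,0](1)
Move 6: P2 pit4 -> P1=[1,3,6,7,0,1](2) P2=[5,4,4,4,0,1](2)

Answer: 1 3 6 7 0 1 2 5 4 4 4 0 1 2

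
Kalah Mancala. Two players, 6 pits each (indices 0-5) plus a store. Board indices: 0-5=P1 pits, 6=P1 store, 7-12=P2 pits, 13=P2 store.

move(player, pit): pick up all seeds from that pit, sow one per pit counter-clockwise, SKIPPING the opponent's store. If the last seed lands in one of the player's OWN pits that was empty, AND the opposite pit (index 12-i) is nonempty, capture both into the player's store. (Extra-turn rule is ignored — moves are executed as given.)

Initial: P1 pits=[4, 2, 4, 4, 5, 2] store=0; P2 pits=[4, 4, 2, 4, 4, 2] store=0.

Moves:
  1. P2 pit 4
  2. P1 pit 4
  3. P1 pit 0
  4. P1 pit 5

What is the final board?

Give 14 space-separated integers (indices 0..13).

Move 1: P2 pit4 -> P1=[5,3,4,4,5,2](0) P2=[4,4,2,4,0,3](1)
Move 2: P1 pit4 -> P1=[5,3,4,4,0,3](1) P2=[5,5,3,4,0,3](1)
Move 3: P1 pit0 -> P1=[0,4,5,5,1,4](1) P2=[5,5,3,4,0,3](1)
Move 4: P1 pit5 -> P1=[0,4,5,5,1,0](2) P2=[6,6,4,4,0,3](1)

Answer: 0 4 5 5 1 0 2 6 6 4 4 0 3 1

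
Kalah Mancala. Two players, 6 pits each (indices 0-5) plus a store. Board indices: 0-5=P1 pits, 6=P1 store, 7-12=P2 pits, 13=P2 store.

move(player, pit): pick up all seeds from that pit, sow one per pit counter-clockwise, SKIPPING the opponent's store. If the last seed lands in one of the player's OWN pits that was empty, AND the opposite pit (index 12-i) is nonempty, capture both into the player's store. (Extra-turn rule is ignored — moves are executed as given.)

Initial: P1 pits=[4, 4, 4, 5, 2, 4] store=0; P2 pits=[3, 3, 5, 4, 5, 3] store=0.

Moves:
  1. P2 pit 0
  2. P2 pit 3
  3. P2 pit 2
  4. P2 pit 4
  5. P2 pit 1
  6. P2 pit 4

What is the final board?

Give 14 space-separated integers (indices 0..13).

Answer: 7 7 5 6 3 4 0 0 0 1 2 0 8 3

Derivation:
Move 1: P2 pit0 -> P1=[4,4,4,5,2,4](0) P2=[0,4,6,5,5,3](0)
Move 2: P2 pit3 -> P1=[5,5,4,5,2,4](0) P2=[0,4,6,0,6,4](1)
Move 3: P2 pit2 -> P1=[6,6,4,5,2,4](0) P2=[0,4,0,1,7,5](2)
Move 4: P2 pit4 -> P1=[7,7,5,6,3,4](0) P2=[0,4,0,1,0,6](3)
Move 5: P2 pit1 -> P1=[7,7,5,6,3,4](0) P2=[0,0,1,2,1,7](3)
Move 6: P2 pit4 -> P1=[7,7,5,6,3,4](0) P2=[0,0,1,2,0,8](3)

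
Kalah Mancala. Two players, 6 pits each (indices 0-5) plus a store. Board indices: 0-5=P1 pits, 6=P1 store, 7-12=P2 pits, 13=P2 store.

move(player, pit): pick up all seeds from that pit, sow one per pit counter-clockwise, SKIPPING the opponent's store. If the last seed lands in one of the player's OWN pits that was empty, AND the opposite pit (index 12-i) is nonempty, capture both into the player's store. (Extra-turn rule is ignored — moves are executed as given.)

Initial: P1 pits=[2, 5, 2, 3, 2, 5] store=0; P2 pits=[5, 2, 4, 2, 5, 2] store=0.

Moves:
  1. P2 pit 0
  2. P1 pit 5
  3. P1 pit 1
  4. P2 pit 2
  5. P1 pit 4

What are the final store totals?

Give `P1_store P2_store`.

Move 1: P2 pit0 -> P1=[2,5,2,3,2,5](0) P2=[0,3,5,3,6,3](0)
Move 2: P1 pit5 -> P1=[2,5,2,3,2,0](1) P2=[1,4,6,4,6,3](0)
Move 3: P1 pit1 -> P1=[2,0,3,4,3,1](2) P2=[1,4,6,4,6,3](0)
Move 4: P2 pit2 -> P1=[3,1,3,4,3,1](2) P2=[1,4,0,5,7,4](1)
Move 5: P1 pit4 -> P1=[3,1,3,4,0,2](3) P2=[2,4,0,5,7,4](1)

Answer: 3 1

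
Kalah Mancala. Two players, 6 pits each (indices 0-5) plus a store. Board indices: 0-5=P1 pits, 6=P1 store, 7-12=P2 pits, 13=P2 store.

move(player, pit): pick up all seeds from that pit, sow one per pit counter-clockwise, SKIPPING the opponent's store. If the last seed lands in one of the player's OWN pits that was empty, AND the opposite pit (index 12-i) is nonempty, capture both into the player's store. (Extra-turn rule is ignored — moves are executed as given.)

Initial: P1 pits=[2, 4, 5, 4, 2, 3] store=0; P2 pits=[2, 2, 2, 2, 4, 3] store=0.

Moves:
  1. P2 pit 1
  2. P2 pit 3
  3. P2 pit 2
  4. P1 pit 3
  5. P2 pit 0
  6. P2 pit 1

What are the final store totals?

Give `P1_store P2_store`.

Answer: 1 1

Derivation:
Move 1: P2 pit1 -> P1=[2,4,5,4,2,3](0) P2=[2,0,3,3,4,3](0)
Move 2: P2 pit3 -> P1=[2,4,5,4,2,3](0) P2=[2,0,3,0,5,4](1)
Move 3: P2 pit2 -> P1=[2,4,5,4,2,3](0) P2=[2,0,0,1,6,5](1)
Move 4: P1 pit3 -> P1=[2,4,5,0,3,4](1) P2=[3,0,0,1,6,5](1)
Move 5: P2 pit0 -> P1=[2,4,5,0,3,4](1) P2=[0,1,1,2,6,5](1)
Move 6: P2 pit1 -> P1=[2,4,5,0,3,4](1) P2=[0,0,2,2,6,5](1)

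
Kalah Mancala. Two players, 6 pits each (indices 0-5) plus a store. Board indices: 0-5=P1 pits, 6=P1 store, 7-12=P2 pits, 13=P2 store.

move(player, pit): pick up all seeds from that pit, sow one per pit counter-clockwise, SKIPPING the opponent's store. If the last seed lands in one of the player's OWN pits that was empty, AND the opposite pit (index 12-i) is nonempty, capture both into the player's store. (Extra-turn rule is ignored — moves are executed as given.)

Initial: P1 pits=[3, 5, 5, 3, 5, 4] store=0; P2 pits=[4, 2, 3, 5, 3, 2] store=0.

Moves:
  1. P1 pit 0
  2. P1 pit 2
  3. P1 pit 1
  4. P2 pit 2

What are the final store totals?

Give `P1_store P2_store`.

Move 1: P1 pit0 -> P1=[0,6,6,4,5,4](0) P2=[4,2,3,5,3,2](0)
Move 2: P1 pit2 -> P1=[0,6,0,5,6,5](1) P2=[5,3,3,5,3,2](0)
Move 3: P1 pit1 -> P1=[0,0,1,6,7,6](2) P2=[6,3,3,5,3,2](0)
Move 4: P2 pit2 -> P1=[0,0,1,6,7,6](2) P2=[6,3,0,6,4,3](0)

Answer: 2 0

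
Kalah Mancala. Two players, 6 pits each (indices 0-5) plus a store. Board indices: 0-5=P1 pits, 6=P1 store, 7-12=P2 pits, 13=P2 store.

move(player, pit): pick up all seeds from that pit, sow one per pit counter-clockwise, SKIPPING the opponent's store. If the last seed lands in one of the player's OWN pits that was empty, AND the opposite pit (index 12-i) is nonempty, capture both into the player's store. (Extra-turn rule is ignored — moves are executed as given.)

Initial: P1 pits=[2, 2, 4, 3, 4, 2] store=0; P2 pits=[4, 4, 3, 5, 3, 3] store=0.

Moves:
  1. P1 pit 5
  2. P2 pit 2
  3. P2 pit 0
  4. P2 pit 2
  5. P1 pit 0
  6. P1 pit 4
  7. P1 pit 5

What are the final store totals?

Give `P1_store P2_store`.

Answer: 3 0

Derivation:
Move 1: P1 pit5 -> P1=[2,2,4,3,4,0](1) P2=[5,4,3,5,3,3](0)
Move 2: P2 pit2 -> P1=[2,2,4,3,4,0](1) P2=[5,4,0,6,4,4](0)
Move 3: P2 pit0 -> P1=[2,2,4,3,4,0](1) P2=[0,5,1,7,5,5](0)
Move 4: P2 pit2 -> P1=[2,2,4,3,4,0](1) P2=[0,5,0,8,5,5](0)
Move 5: P1 pit0 -> P1=[0,3,5,3,4,0](1) P2=[0,5,0,8,5,5](0)
Move 6: P1 pit4 -> P1=[0,3,5,3,0,1](2) P2=[1,6,0,8,5,5](0)
Move 7: P1 pit5 -> P1=[0,3,5,3,0,0](3) P2=[1,6,0,8,5,5](0)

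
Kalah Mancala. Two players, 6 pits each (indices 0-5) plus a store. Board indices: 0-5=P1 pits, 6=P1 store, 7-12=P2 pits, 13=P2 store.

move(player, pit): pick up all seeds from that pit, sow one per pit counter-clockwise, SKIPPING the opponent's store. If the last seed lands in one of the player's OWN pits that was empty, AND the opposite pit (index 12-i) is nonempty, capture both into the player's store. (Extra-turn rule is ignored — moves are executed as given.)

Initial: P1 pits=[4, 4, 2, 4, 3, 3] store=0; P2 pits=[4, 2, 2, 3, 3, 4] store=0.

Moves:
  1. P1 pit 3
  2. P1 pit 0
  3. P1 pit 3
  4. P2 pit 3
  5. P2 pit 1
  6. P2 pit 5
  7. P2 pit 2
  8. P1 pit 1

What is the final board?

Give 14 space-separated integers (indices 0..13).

Answer: 0 0 2 2 7 5 2 6 0 0 1 5 0 8

Derivation:
Move 1: P1 pit3 -> P1=[4,4,2,0,4,4](1) P2=[5,2,2,3,3,4](0)
Move 2: P1 pit0 -> P1=[0,5,3,1,5,4](1) P2=[5,2,2,3,3,4](0)
Move 3: P1 pit3 -> P1=[0,5,3,0,6,4](1) P2=[5,2,2,3,3,4](0)
Move 4: P2 pit3 -> P1=[0,5,3,0,6,4](1) P2=[5,2,2,0,4,5](1)
Move 5: P2 pit1 -> P1=[0,5,0,0,6,4](1) P2=[5,0,3,0,4,5](5)
Move 6: P2 pit5 -> P1=[1,6,1,1,6,4](1) P2=[5,0,3,0,4,0](6)
Move 7: P2 pit2 -> P1=[0,6,1,1,6,4](1) P2=[5,0,0,1,5,0](8)
Move 8: P1 pit1 -> P1=[0,0,2,2,7,5](2) P2=[6,0,0,1,5,0](8)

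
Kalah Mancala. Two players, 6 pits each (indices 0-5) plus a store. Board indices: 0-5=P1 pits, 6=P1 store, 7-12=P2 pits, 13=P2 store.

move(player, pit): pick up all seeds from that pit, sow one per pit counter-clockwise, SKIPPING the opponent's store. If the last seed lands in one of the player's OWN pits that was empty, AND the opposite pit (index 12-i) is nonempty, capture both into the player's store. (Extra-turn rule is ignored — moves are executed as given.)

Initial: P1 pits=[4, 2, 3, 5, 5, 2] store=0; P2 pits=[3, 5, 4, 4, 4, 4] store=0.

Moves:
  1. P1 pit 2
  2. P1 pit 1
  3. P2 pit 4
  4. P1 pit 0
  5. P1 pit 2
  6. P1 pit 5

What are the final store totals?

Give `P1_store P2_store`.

Move 1: P1 pit2 -> P1=[4,2,0,6,6,3](0) P2=[3,5,4,4,4,4](0)
Move 2: P1 pit1 -> P1=[4,0,1,7,6,3](0) P2=[3,5,4,4,4,4](0)
Move 3: P2 pit4 -> P1=[5,1,1,7,6,3](0) P2=[3,5,4,4,0,5](1)
Move 4: P1 pit0 -> P1=[0,2,2,8,7,4](0) P2=[3,5,4,4,0,5](1)
Move 5: P1 pit2 -> P1=[0,2,0,9,8,4](0) P2=[3,5,4,4,0,5](1)
Move 6: P1 pit5 -> P1=[0,2,0,9,8,0](1) P2=[4,6,5,4,0,5](1)

Answer: 1 1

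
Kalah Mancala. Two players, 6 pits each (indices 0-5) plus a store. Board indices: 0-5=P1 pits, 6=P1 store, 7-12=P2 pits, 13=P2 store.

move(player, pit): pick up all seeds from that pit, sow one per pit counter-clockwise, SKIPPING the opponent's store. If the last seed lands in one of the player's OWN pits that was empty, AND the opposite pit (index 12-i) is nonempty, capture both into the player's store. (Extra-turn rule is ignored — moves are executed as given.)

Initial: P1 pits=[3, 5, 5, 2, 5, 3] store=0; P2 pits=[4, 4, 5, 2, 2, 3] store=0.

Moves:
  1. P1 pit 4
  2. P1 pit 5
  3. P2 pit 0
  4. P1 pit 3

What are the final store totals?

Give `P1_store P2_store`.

Answer: 2 1

Derivation:
Move 1: P1 pit4 -> P1=[3,5,5,2,0,4](1) P2=[5,5,6,2,2,3](0)
Move 2: P1 pit5 -> P1=[3,5,5,2,0,0](2) P2=[6,6,7,2,2,3](0)
Move 3: P2 pit0 -> P1=[3,5,5,2,0,0](2) P2=[0,7,8,3,3,4](1)
Move 4: P1 pit3 -> P1=[3,5,5,0,1,1](2) P2=[0,7,8,3,3,4](1)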